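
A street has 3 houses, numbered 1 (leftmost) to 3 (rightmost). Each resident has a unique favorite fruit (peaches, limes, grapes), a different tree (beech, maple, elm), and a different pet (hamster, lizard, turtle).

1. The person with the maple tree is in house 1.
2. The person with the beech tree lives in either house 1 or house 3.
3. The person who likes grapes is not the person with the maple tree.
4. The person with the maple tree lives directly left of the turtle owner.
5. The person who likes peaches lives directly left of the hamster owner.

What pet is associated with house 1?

lizard

The person with the maple tree is in house 1 (clue 1).
Clue 4: the turtle owner is in house 2.
House 2's tree must be elm (nothing else left).
House 3 tree: only beech fits.
That leaves lizard as the pet for house 1.
That leaves hamster as the pet for house 3.
By clue 5, the person who likes peaches is in house 2.
House 1 favorite fruit: only limes fits.
House 3 favorite fruit: only grapes fits.
So: house 1 = limes/maple/lizard, house 2 = peaches/elm/turtle, house 3 = grapes/beech/hamster.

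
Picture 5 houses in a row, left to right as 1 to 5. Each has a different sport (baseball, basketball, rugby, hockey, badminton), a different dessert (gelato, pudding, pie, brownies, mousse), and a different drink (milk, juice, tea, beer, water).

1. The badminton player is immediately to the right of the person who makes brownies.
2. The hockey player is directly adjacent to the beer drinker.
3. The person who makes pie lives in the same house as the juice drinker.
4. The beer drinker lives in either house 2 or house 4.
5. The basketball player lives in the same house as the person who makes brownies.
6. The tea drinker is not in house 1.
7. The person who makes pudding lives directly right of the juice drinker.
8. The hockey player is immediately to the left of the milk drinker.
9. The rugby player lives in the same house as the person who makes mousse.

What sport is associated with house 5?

rugby

The hockey player is narrowed to house 1 or 3; consider each.
Placing it in house 1 leads to a contradiction, so it's in house 3.
Clue 8 places the milk drinker in house 4.
So house 2 gets beer for drink.
The badminton player is narrowed to house 2 or 5; consider each.
Placing it in house 5 leads to a contradiction, so it's in house 2.
From clue 1, the person who makes brownies must be in house 1.
From clue 5, the basketball player must be in house 1.
From clue 3, the juice drinker must be in house 3.
By clue 7, the person who makes pudding is in house 4.
That leaves gelato as the dessert for house 2.
That leaves pie as the dessert for house 3.
So house 5 gets mousse for dessert.
That leaves water as the drink for house 1.
House 5 drink: only tea fits.
From clue 9, the rugby player must be in house 5.
The only sport still possible for house 4 is baseball.
So: house 1 = basketball/brownies/water, house 2 = badminton/gelato/beer, house 3 = hockey/pie/juice, house 4 = baseball/pudding/milk, house 5 = rugby/mousse/tea.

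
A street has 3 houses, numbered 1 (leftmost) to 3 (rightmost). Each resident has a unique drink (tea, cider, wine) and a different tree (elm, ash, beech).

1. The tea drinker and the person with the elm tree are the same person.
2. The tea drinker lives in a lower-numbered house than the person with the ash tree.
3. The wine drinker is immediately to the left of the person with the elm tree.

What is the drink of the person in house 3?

That leaves cider as the drink for house 3.
House 1 tree: only beech fits.
From clue 1, the tea drinker must be in house 2.
Clue 1: the person with the elm tree is in house 2.
By clue 2, the person with the ash tree is in house 3.
From clue 3, the wine drinker must be in house 1.
So: house 1 = wine/beech, house 2 = tea/elm, house 3 = cider/ash.

cider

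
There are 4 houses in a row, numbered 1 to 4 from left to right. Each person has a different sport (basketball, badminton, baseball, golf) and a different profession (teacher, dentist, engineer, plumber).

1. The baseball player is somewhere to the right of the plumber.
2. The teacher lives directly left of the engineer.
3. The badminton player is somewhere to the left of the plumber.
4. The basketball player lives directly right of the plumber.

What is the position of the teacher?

3

The badminton player is narrowed to house 1 or 2; consider each.
Placing it in house 2 leads to a contradiction, so it's in house 1.
House 2 sport: only golf fits.
The baseball player is narrowed to house 3 or 4; consider each.
Placing it in house 3 leads to a contradiction, so it's in house 4.
So house 3 gets basketball for sport.
From clue 4, the plumber must be in house 2.
The teacher is in house 3 (clue 2).
Clue 2: the engineer is in house 4.
House 1's profession must be dentist (nothing else left).
So: house 1 = badminton/dentist, house 2 = golf/plumber, house 3 = basketball/teacher, house 4 = baseball/engineer.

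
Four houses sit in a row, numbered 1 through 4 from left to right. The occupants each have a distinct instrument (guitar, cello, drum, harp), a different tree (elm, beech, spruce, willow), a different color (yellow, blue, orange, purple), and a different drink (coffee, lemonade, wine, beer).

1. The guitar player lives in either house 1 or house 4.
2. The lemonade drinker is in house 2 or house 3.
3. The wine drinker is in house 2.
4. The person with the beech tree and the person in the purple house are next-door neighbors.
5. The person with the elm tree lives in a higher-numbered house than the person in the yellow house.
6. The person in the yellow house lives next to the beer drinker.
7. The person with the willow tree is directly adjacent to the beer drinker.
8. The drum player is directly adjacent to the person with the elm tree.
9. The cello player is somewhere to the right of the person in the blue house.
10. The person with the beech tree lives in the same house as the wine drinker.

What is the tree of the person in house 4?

Clue 3 places the wine drinker in house 2.
Clue 10: the person with the beech tree is in house 2.
The only tree still possible for house 1 is spruce.
The only color still possible for house 4 is orange.
The only drink still possible for house 1 is coffee.
The only drink still possible for house 3 is lemonade.
That leaves beer as the drink for house 4.
By clue 6, the person in the yellow house is in house 3.
By clue 7, the person with the willow tree is in house 3.
House 4's tree must be elm (nothing else left).
House 1 color: only purple fits.
The only color still possible for house 2 is blue.
Clue 8: the drum player is in house 3.
That leaves harp as the instrument for house 2.
That leaves guitar as the instrument for house 1.
House 4 instrument: only cello fits.
So: house 1 = guitar/spruce/purple/coffee, house 2 = harp/beech/blue/wine, house 3 = drum/willow/yellow/lemonade, house 4 = cello/elm/orange/beer.

elm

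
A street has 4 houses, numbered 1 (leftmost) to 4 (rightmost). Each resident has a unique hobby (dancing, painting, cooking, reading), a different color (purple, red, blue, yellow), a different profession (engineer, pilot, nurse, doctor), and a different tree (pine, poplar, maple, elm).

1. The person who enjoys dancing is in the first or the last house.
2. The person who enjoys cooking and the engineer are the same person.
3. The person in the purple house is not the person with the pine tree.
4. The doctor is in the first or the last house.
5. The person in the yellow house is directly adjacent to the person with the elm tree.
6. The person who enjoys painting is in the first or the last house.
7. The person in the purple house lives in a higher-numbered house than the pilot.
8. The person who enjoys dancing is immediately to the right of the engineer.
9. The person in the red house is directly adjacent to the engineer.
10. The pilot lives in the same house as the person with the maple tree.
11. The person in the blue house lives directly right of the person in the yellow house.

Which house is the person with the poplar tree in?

3

By clue 8, the person who enjoys dancing is in house 4.
The engineer is in house 3 (clue 8).
The only hobby still possible for house 1 is painting.
So house 1 gets yellow for color.
By clue 2, the person who enjoys cooking is in house 3.
By clue 5, the person with the elm tree is in house 2.
Clue 11 places the person in the blue house in house 2.
House 2's hobby must be reading (nothing else left).
House 3's color must be purple (nothing else left).
House 4's color must be red (nothing else left).
By clue 10, the pilot is in house 1.
The only profession still possible for house 2 is nurse.
So house 4 gets doctor for profession.
That leaves maple as the tree for house 1.
So house 3 gets poplar for tree.
House 4's tree must be pine (nothing else left).
So: house 1 = painting/yellow/pilot/maple, house 2 = reading/blue/nurse/elm, house 3 = cooking/purple/engineer/poplar, house 4 = dancing/red/doctor/pine.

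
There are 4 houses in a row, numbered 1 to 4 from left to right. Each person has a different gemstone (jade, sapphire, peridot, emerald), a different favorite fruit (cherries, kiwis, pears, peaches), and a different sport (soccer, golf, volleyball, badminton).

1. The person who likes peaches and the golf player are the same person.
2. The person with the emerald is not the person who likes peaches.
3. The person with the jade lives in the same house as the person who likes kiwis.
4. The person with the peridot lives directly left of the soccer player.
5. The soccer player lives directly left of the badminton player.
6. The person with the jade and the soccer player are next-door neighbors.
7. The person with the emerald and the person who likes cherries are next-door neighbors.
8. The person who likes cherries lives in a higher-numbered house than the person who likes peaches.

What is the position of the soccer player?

3

The person with the peridot is narrowed to house 1 or 2; consider each.
Placing it in house 1 leads to a contradiction, so it's in house 2.
Clue 4: the soccer player is in house 3.
Clue 5 places the badminton player in house 4.
From clue 3, the person who likes kiwis must be in house 4.
That leaves jade as the gemstone for house 4.
The person who likes cherries is in house 2 (clue 7).
From clue 8, the person who likes peaches must be in house 1.
That leaves pears as the favorite fruit for house 3.
Clue 1: the golf player is in house 1.
Clue 2: the person with the emerald is in house 3.
House 1 gemstone: only sapphire fits.
So house 2 gets volleyball for sport.
So: house 1 = sapphire/peaches/golf, house 2 = peridot/cherries/volleyball, house 3 = emerald/pears/soccer, house 4 = jade/kiwis/badminton.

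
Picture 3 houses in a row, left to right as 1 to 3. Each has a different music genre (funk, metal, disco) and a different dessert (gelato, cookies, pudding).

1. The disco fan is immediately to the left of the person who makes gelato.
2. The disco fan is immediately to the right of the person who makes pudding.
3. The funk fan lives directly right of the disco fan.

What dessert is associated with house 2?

Clue 2 places the disco fan in house 2.
From clue 2, the person who makes pudding must be in house 1.
By clue 3, the funk fan is in house 3.
The only music genre still possible for house 1 is metal.
Clue 1: the person who makes gelato is in house 3.
That leaves cookies as the dessert for house 2.
So: house 1 = metal/pudding, house 2 = disco/cookies, house 3 = funk/gelato.

cookies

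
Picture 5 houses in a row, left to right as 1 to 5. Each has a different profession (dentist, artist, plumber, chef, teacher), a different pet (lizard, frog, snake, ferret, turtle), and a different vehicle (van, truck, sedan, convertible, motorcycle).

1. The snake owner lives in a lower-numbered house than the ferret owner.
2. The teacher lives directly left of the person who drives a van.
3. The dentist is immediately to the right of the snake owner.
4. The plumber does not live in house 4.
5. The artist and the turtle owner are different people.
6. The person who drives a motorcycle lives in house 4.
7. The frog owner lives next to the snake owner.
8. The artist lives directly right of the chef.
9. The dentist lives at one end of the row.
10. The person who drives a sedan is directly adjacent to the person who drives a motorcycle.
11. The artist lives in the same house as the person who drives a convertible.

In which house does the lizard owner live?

From clue 6, the person who drives a motorcycle must be in house 4.
By clue 9, the dentist is in house 5.
House 1 vehicle: only truck fits.
Clue 3: the snake owner is in house 4.
House 4's profession must be teacher (nothing else left).
Clue 1 places the ferret owner in house 5.
Clue 2: the person who drives a van is in house 5.
House 2's vehicle must be convertible (nothing else left).
So house 3 gets sedan for vehicle.
By clue 11, the artist is in house 2.
The only profession still possible for house 1 is chef.
So house 3 gets plumber for profession.
So house 3 gets frog for pet.
Clue 5: the turtle owner is in house 1.
The only pet still possible for house 2 is lizard.
So: house 1 = chef/turtle/truck, house 2 = artist/lizard/convertible, house 3 = plumber/frog/sedan, house 4 = teacher/snake/motorcycle, house 5 = dentist/ferret/van.

2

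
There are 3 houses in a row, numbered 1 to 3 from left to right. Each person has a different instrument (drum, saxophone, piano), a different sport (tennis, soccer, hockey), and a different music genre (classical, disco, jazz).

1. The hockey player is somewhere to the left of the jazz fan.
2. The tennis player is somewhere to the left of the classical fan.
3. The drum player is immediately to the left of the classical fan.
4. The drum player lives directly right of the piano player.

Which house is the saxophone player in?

Clue 4 places the drum player in house 2.
By clue 4, the piano player is in house 1.
That leaves saxophone as the instrument for house 3.
The only sport still possible for house 3 is soccer.
So house 1 gets disco for music genre.
Clue 3 places the classical fan in house 3.
The only music genre still possible for house 2 is jazz.
By clue 1, the hockey player is in house 1.
So house 2 gets tennis for sport.
So: house 1 = piano/hockey/disco, house 2 = drum/tennis/jazz, house 3 = saxophone/soccer/classical.

3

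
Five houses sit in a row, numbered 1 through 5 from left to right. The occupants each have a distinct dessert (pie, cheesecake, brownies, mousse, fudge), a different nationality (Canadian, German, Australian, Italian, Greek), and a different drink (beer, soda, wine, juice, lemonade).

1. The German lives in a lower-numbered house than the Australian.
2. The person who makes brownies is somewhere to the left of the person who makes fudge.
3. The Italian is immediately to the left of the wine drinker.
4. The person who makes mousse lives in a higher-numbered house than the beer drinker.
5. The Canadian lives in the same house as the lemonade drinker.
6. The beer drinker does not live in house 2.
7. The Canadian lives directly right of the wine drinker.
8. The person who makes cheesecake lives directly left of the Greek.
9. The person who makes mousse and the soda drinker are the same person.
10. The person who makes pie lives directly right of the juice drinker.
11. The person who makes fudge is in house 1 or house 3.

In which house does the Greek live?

From clue 11, the person who makes fudge must be in house 3.
The person who makes brownies is narrowed to house 1 or 2; consider each.
Placing it in house 2 leads to a contradiction, so it's in house 1.
The person who makes cheesecake is narrowed to house 2 or 4; consider each.
Placing it in house 2 leads to a contradiction, so it's in house 4.
Clue 8: the Greek is in house 5.
The only drink still possible for house 5 is soda.
Clue 9: the person who makes mousse is in house 5.
The only dessert still possible for house 2 is pie.
So house 2 gets wine for drink.
The Italian is in house 1 (clue 3).
From clue 7, the Canadian must be in house 3.
Clue 10: the juice drinker is in house 1.
The only nationality still possible for house 4 is Australian.
By clue 5, the lemonade drinker is in house 3.
So house 2 gets German for nationality.
So house 4 gets beer for drink.
So: house 1 = brownies/Italian/juice, house 2 = pie/German/wine, house 3 = fudge/Canadian/lemonade, house 4 = cheesecake/Australian/beer, house 5 = mousse/Greek/soda.

5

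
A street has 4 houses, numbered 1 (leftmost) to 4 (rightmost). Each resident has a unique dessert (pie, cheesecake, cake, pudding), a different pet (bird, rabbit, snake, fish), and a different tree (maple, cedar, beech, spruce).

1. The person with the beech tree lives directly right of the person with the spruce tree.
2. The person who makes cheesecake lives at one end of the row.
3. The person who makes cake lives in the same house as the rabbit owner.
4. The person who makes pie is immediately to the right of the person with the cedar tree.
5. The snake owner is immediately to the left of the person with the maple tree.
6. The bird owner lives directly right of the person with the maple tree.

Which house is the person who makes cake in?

House 4's tree must be beech (nothing else left).
Clue 1: the person with the spruce tree is in house 3.
So house 1 gets cedar for tree.
That leaves maple as the tree for house 2.
Clue 4 places the person who makes pie in house 2.
From clue 5, the snake owner must be in house 1.
Clue 6 places the bird owner in house 3.
By clue 3, the person who makes cake is in house 4.
The rabbit owner is in house 4 (clue 3).
House 3's dessert must be pudding (nothing else left).
That leaves fish as the pet for house 2.
House 1's dessert must be cheesecake (nothing else left).
So: house 1 = cheesecake/snake/cedar, house 2 = pie/fish/maple, house 3 = pudding/bird/spruce, house 4 = cake/rabbit/beech.

4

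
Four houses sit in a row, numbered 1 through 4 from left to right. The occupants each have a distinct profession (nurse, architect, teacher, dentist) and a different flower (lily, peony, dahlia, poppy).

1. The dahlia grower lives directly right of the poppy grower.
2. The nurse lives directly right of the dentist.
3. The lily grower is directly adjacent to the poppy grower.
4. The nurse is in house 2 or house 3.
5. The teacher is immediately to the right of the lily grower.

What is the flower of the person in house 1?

peony

The dentist is narrowed to house 1 or 2; consider each.
Placing it in house 2 leads to a contradiction, so it's in house 1.
Clue 2: the nurse is in house 2.
The architect is narrowed to house 3 or 4; consider each.
Placing it in house 3 leads to a contradiction, so it's in house 4.
The only profession still possible for house 3 is teacher.
Clue 5 places the lily grower in house 2.
From clue 1, the dahlia grower must be in house 4.
Clue 1: the poppy grower is in house 3.
The only flower still possible for house 1 is peony.
So: house 1 = dentist/peony, house 2 = nurse/lily, house 3 = teacher/poppy, house 4 = architect/dahlia.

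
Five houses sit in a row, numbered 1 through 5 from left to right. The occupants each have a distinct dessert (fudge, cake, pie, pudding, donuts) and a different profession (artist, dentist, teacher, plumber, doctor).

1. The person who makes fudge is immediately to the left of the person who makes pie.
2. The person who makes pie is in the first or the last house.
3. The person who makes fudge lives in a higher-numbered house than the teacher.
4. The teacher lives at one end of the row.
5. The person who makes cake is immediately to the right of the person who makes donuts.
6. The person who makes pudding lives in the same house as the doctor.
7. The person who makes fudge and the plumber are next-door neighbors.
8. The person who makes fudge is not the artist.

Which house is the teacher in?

1

By clue 2, the person who makes pie is in house 5.
Clue 4: the teacher is in house 1.
Clue 1 places the person who makes fudge in house 4.
House 1's dessert must be donuts (nothing else left).
By clue 5, the person who makes cake is in house 2.
House 3 dessert: only pudding fits.
So house 4 gets dentist for profession.
From clue 6, the doctor must be in house 3.
That leaves artist as the profession for house 2.
That leaves plumber as the profession for house 5.
So: house 1 = donuts/teacher, house 2 = cake/artist, house 3 = pudding/doctor, house 4 = fudge/dentist, house 5 = pie/plumber.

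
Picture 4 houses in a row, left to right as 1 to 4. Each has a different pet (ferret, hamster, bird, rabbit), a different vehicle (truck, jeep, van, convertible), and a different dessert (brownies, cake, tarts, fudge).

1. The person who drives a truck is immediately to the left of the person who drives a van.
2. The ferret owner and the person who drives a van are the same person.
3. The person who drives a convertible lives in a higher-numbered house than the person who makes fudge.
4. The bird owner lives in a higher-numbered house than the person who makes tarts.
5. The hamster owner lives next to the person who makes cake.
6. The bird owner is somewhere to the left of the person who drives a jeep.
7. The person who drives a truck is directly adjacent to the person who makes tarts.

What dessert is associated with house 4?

brownies

So house 1 gets truck for vehicle.
By clue 1, the person who drives a van is in house 2.
The ferret owner is in house 2 (clue 2).
Clue 7 places the person who makes tarts in house 2.
The only pet still possible for house 3 is bird.
Clue 5: the hamster owner is in house 4.
From clue 5, the person who makes cake must be in house 3.
The person who drives a jeep is in house 4 (clue 6).
House 1's pet must be rabbit (nothing else left).
House 3's vehicle must be convertible (nothing else left).
House 1 dessert: only fudge fits.
House 4's dessert must be brownies (nothing else left).
So: house 1 = rabbit/truck/fudge, house 2 = ferret/van/tarts, house 3 = bird/convertible/cake, house 4 = hamster/jeep/brownies.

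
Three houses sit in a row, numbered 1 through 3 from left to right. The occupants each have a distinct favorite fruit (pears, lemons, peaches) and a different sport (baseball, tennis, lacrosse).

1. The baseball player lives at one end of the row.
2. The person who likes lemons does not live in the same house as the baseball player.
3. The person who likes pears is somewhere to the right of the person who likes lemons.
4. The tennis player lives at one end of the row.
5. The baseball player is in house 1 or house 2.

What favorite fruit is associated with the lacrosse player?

lemons

The baseball player is in house 1 (clue 5).
House 2's sport must be lacrosse (nothing else left).
The only sport still possible for house 3 is tennis.
Clue 2: the person who likes lemons is in house 2.
By clue 3, the person who likes pears is in house 3.
So house 1 gets peaches for favorite fruit.
So: house 1 = peaches/baseball, house 2 = lemons/lacrosse, house 3 = pears/tennis.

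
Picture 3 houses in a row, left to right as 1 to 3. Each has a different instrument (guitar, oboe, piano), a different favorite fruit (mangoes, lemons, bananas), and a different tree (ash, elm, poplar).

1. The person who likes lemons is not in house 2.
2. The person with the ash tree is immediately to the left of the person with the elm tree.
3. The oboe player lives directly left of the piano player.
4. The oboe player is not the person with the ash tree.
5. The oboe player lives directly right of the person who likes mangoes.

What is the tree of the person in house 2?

From clue 5, the oboe player must be in house 2.
From clue 5, the person who likes mangoes must be in house 1.
House 1 instrument: only guitar fits.
That leaves piano as the instrument for house 3.
So house 2 gets bananas for favorite fruit.
That leaves lemons as the favorite fruit for house 3.
The person with the ash tree is in house 1 (clue 4).
Clue 2: the person with the elm tree is in house 2.
That leaves poplar as the tree for house 3.
So: house 1 = guitar/mangoes/ash, house 2 = oboe/bananas/elm, house 3 = piano/lemons/poplar.

elm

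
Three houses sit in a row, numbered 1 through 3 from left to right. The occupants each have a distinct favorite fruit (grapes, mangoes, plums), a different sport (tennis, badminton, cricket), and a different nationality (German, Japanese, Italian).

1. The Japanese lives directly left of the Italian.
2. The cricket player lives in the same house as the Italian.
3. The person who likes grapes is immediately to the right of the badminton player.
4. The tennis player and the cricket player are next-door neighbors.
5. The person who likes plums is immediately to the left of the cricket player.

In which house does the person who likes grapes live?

2

The person who likes grapes is narrowed to house 2 or 3; consider each.
Placing it in house 3 leads to a contradiction, so it's in house 2.
From clue 3, the badminton player must be in house 1.
That leaves plums as the favorite fruit for house 1.
So house 3 gets mangoes for favorite fruit.
From clue 5, the cricket player must be in house 2.
The only sport still possible for house 3 is tennis.
Clue 2: the Italian is in house 2.
House 3 nationality: only German fits.
So house 1 gets Japanese for nationality.
So: house 1 = plums/badminton/Japanese, house 2 = grapes/cricket/Italian, house 3 = mangoes/tennis/German.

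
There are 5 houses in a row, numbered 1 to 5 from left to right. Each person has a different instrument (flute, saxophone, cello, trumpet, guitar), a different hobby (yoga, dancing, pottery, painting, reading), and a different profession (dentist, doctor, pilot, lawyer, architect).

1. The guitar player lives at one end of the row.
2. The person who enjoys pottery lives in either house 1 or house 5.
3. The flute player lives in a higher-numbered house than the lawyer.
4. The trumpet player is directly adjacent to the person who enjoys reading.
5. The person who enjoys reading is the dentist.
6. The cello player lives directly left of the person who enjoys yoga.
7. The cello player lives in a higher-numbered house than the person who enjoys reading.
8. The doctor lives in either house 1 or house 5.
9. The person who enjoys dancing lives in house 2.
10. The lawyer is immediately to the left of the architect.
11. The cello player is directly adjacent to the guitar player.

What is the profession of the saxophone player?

lawyer

Clue 9: the person who enjoys dancing is in house 2.
House 4's hobby must be painting (nothing else left).
The cello player is narrowed to house 2 or 4; consider each.
Placing it in house 2 leads to a contradiction, so it's in house 4.
The person who enjoys yoga is in house 5 (clue 6).
Clue 11 places the guitar player in house 5.
So house 1 gets saxophone for instrument.
So house 2 gets trumpet for instrument.
House 3's instrument must be flute (nothing else left).
The only hobby still possible for house 1 is pottery.
House 3's hobby must be reading (nothing else left).
By clue 5, the dentist is in house 3.
So house 2 gets architect for profession.
So house 4 gets pilot for profession.
The only profession still possible for house 5 is doctor.
That leaves lawyer as the profession for house 1.
So: house 1 = saxophone/pottery/lawyer, house 2 = trumpet/dancing/architect, house 3 = flute/reading/dentist, house 4 = cello/painting/pilot, house 5 = guitar/yoga/doctor.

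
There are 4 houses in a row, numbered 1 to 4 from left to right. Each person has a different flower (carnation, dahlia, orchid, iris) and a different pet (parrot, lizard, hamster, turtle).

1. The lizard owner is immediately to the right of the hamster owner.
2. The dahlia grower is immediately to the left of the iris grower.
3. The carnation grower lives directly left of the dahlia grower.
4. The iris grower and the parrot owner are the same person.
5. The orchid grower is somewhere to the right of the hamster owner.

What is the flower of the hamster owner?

That leaves carnation as the flower for house 1.
Clue 3: the dahlia grower is in house 2.
From clue 2, the iris grower must be in house 3.
Clue 4 places the parrot owner in house 3.
House 4 flower: only orchid fits.
Clue 1: the lizard owner is in house 2.
By clue 1, the hamster owner is in house 1.
House 4 pet: only turtle fits.
So: house 1 = carnation/hamster, house 2 = dahlia/lizard, house 3 = iris/parrot, house 4 = orchid/turtle.

carnation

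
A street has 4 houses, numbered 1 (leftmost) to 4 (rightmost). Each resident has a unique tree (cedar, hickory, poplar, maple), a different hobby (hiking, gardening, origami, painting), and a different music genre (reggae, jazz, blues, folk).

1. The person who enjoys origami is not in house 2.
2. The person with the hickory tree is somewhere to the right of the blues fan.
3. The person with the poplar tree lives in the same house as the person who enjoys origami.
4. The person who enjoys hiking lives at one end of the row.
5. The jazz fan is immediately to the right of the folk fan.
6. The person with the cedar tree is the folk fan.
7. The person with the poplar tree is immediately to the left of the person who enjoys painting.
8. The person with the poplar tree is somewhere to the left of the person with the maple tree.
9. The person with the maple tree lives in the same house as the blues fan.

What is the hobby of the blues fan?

painting

That leaves hickory as the tree for house 4.
The person with the poplar tree is in house 1 (clue 8).
Clue 3 places the person who enjoys origami in house 1.
Clue 7 places the person who enjoys painting in house 2.
The only hobby still possible for house 3 is gardening.
House 4 hobby: only hiking fits.
House 1's music genre must be reggae (nothing else left).
So house 4 gets jazz for music genre.
The folk fan is in house 3 (clue 5).
Clue 6: the person with the cedar tree is in house 3.
House 2 tree: only maple fits.
House 2 music genre: only blues fits.
So: house 1 = poplar/origami/reggae, house 2 = maple/painting/blues, house 3 = cedar/gardening/folk, house 4 = hickory/hiking/jazz.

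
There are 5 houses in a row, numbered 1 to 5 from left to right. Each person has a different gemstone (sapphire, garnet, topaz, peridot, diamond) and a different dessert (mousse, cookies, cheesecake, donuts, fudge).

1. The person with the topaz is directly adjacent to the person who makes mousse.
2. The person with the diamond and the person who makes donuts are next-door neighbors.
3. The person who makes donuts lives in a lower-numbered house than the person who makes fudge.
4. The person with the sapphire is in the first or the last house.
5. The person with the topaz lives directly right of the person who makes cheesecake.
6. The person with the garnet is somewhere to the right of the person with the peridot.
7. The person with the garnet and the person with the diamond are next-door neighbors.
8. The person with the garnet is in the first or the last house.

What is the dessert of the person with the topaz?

donuts

The person with the garnet is in house 5 (clue 8).
By clue 7, the person with the diamond is in house 4.
That leaves sapphire as the gemstone for house 1.
Clue 2 places the person who makes donuts in house 3.
The person with the peridot is narrowed to house 2 or 3; consider each.
Placing it in house 3 leads to a contradiction, so it's in house 2.
So house 3 gets topaz for gemstone.
Clue 5 places the person who makes cheesecake in house 2.
House 1 dessert: only cookies fits.
That leaves fudge as the dessert for house 5.
The only dessert still possible for house 4 is mousse.
So: house 1 = sapphire/cookies, house 2 = peridot/cheesecake, house 3 = topaz/donuts, house 4 = diamond/mousse, house 5 = garnet/fudge.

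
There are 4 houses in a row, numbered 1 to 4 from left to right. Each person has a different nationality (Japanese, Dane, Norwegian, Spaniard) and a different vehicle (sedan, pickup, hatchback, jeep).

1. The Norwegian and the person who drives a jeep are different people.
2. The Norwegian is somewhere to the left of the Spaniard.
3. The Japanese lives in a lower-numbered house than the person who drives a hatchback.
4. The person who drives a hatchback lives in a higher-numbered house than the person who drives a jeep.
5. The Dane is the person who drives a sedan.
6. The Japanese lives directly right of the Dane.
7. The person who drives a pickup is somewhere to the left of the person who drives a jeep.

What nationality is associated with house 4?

Spaniard

House 4 nationality: only Spaniard fits.
House 4's vehicle must be hatchback (nothing else left).
The only vehicle still possible for house 3 is jeep.
That leaves Japanese as the nationality for house 3.
Clue 6 places the Dane in house 2.
House 1 nationality: only Norwegian fits.
Clue 5: the person who drives a sedan is in house 2.
House 1 vehicle: only pickup fits.
So: house 1 = Norwegian/pickup, house 2 = Dane/sedan, house 3 = Japanese/jeep, house 4 = Spaniard/hatchback.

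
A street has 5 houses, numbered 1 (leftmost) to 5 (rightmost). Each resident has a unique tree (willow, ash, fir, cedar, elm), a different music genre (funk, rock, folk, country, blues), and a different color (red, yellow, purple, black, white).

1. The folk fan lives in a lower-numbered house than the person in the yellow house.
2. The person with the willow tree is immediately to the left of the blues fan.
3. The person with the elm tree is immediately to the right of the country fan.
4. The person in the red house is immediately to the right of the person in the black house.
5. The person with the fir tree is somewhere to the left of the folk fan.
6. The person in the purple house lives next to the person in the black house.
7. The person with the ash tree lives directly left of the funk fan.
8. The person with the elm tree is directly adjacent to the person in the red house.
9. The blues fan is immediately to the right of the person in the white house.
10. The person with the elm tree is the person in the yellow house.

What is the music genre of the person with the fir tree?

House 1's music genre must be rock (nothing else left).
The person with the elm tree is narrowed to house 3 or 4 or 5; consider each.
Placing it in house 3 and house 4 leads to a contradiction, so it's in house 5.
From clue 3, the country fan must be in house 4.
Clue 8: the person in the red house is in house 4.
By clue 10, the person in the yellow house is in house 5.
Clue 4 places the person in the black house in house 3.
From clue 6, the person in the purple house must be in house 2.
House 3 tree: only cedar fits.
That leaves funk as the music genre for house 5.
That leaves white as the color for house 1.
Clue 7 places the person with the ash tree in house 4.
Clue 9 places the blues fan in house 2.
That leaves folk as the music genre for house 3.
By clue 2, the person with the willow tree is in house 1.
House 2 tree: only fir fits.
So: house 1 = willow/rock/white, house 2 = fir/blues/purple, house 3 = cedar/folk/black, house 4 = ash/country/red, house 5 = elm/funk/yellow.

blues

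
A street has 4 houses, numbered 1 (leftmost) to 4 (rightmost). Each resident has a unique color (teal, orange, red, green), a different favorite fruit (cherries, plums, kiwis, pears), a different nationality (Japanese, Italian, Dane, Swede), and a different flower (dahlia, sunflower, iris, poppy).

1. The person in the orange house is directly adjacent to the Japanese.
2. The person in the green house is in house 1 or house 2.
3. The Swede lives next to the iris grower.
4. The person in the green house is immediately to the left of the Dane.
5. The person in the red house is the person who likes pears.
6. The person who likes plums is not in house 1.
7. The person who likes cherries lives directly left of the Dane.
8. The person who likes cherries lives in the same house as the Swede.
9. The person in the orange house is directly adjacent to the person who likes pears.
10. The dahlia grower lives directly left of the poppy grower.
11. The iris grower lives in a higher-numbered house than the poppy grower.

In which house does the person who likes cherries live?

2

By clue 3, the Swede is in house 2.
From clue 3, the iris grower must be in house 3.
Clue 8: the person who likes cherries is in house 2.
By clue 11, the poppy grower is in house 2.
House 4's flower must be sunflower (nothing else left).
The person in the green house is in house 2 (clue 4).
House 3 nationality: only Dane fits.
House 1's flower must be dahlia (nothing else left).
Clue 1 places the person in the orange house in house 3.
By clue 1, the Japanese is in house 4.
From clue 9, the person who likes pears must be in house 4.
That leaves kiwis as the favorite fruit for house 1.
That leaves plums as the favorite fruit for house 3.
So house 1 gets Italian for nationality.
Clue 5: the person in the red house is in house 4.
The only color still possible for house 1 is teal.
So: house 1 = teal/kiwis/Italian/dahlia, house 2 = green/cherries/Swede/poppy, house 3 = orange/plums/Dane/iris, house 4 = red/pears/Japanese/sunflower.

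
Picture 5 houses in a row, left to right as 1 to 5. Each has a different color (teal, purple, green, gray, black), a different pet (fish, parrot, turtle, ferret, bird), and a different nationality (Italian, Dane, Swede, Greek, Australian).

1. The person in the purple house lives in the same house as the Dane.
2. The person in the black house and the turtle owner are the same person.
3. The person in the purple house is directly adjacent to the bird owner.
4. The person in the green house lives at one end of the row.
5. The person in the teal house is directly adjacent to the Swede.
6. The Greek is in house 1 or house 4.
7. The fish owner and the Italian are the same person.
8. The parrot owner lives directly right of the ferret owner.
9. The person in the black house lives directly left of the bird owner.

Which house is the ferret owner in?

The person in the green house is narrowed to house 1 or 5; consider each.
Placing it in house 1 leads to a contradiction, so it's in house 5.
The Greek is narrowed to house 1 or 4; consider each.
Placing it in house 1 leads to a contradiction, so it's in house 4.
The person in the black house is narrowed to house 1 or 2 or 3; consider each.
Placing it in house 2 and house 3 leads to a contradiction, so it's in house 1.
By clue 2, the turtle owner is in house 1.
The bird owner is in house 2 (clue 9).
The person in the purple house is in house 3 (clue 3).
Clue 1 places the Dane in house 3.
That leaves Australian as the nationality for house 2.
From clue 7, the fish owner must be in house 5.
The only pet still possible for house 3 is ferret.
House 4's pet must be parrot (nothing else left).
So house 1 gets Swede for nationality.
House 5 nationality: only Italian fits.
Clue 5 places the person in the teal house in house 2.
House 4's color must be gray (nothing else left).
So: house 1 = black/turtle/Swede, house 2 = teal/bird/Australian, house 3 = purple/ferret/Dane, house 4 = gray/parrot/Greek, house 5 = green/fish/Italian.

3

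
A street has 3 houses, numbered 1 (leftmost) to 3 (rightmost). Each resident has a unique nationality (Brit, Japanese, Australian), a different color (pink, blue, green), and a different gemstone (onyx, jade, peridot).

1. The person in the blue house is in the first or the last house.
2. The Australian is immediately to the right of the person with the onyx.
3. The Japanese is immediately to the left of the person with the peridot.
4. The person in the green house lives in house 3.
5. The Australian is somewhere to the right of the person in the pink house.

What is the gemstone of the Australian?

Clue 4 places the person in the green house in house 3.
So house 2 gets pink for color.
The Australian is in house 3 (clue 5).
That leaves blue as the color for house 1.
The person with the onyx is in house 2 (clue 2).
That leaves jade as the gemstone for house 1.
House 3 gemstone: only peridot fits.
From clue 3, the Japanese must be in house 2.
So house 1 gets Brit for nationality.
So: house 1 = Brit/blue/jade, house 2 = Japanese/pink/onyx, house 3 = Australian/green/peridot.

peridot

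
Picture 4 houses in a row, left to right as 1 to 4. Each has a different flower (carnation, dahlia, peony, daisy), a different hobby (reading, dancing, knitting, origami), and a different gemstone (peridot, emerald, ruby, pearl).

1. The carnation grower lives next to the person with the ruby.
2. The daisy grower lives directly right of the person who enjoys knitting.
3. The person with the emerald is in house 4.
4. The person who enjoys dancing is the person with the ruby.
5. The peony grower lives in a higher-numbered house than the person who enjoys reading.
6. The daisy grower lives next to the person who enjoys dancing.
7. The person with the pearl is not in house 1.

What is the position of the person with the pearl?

Clue 3 places the person with the emerald in house 4.
So house 4 gets origami for hobby.
The person with the pearl is narrowed to house 2 or 3; consider each.
Placing it in house 3 leads to a contradiction, so it's in house 2.
The only flower still possible for house 1 is dahlia.
The only flower still possible for house 3 is peony.
That leaves reading as the hobby for house 2.
The carnation grower is narrowed to house 2 or 4; consider each.
Placing it in house 2 leads to a contradiction, so it's in house 4.
The person with the ruby is in house 3 (clue 1).
The person who enjoys dancing is in house 3 (clue 4).
House 2 flower: only daisy fits.
So house 1 gets knitting for hobby.
House 1's gemstone must be peridot (nothing else left).
So: house 1 = dahlia/knitting/peridot, house 2 = daisy/reading/pearl, house 3 = peony/dancing/ruby, house 4 = carnation/origami/emerald.

2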